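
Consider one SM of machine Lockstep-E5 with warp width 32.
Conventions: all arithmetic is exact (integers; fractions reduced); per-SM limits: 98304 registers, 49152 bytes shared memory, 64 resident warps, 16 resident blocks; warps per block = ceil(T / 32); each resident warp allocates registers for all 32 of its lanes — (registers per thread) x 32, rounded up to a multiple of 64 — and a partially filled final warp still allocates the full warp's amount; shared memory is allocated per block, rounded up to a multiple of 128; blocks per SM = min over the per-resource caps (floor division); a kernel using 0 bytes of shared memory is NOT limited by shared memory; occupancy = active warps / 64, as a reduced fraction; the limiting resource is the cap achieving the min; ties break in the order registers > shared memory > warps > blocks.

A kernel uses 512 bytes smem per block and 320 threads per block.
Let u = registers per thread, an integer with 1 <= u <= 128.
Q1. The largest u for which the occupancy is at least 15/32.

Answer: u = 102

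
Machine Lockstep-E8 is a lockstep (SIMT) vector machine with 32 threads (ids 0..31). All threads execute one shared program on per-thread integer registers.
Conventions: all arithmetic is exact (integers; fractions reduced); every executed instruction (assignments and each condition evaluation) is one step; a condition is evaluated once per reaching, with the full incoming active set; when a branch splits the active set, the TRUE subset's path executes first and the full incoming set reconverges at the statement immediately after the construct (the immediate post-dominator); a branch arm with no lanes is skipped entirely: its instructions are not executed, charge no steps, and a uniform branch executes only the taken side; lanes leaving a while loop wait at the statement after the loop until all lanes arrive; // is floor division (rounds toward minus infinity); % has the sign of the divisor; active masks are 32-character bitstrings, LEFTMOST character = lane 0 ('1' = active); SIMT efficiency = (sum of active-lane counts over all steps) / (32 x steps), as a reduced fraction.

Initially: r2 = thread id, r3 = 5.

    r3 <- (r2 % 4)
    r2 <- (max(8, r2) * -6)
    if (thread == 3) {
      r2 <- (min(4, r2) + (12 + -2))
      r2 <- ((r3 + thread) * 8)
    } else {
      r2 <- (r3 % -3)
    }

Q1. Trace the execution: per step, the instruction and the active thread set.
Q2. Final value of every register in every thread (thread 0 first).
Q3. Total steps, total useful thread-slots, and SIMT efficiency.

step 0: r3 <- (r2 % 4)               11111111111111111111111111111111
step 1: r2 <- (max(8, r2) * -6)      11111111111111111111111111111111
step 2: eval (thread == 3)           11111111111111111111111111111111
step 3: r2 <- (min(4, r2) + (12 + -2)) 00010000000000000000000000000000
step 4: r2 <- ((r3 + thread) * 8)    00010000000000000000000000000000
step 5: r2 <- (r3 % -3)              11101111111111111111111111111111

Answer: 6 steps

r2: 0,-2,-1,48,0,-2,-1,0,0,-2,-1,0,0,-2,-1,0,0,-2,-1,0,0,-2,-1,0,0,-2,-1,0,0,-2,-1,0
r3: 0,1,2,3,0,1,2,3,0,1,2,3,0,1,2,3,0,1,2,3,0,1,2,3,0,1,2,3,0,1,2,3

steps = 6; useful = 129; efficiency = 129/192 = 43/64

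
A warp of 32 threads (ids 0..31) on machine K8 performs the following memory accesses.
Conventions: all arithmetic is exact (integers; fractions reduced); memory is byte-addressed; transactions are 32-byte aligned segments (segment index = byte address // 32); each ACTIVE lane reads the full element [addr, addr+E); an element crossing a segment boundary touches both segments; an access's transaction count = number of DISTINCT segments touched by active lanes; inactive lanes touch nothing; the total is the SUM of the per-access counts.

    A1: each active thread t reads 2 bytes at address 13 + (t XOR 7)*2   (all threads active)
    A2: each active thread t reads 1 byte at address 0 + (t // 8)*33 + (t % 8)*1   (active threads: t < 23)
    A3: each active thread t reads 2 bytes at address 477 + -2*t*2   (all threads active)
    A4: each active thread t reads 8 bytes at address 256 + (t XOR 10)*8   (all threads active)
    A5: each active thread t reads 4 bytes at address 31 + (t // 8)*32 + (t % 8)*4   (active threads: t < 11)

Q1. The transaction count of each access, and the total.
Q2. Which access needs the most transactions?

A1: 3 transactions
A2: 3 transactions
A3: 4 transactions
A4: 8 transactions
A5: 3 transactions

Answer: 3,3,4,8,3; total 21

Answer: A4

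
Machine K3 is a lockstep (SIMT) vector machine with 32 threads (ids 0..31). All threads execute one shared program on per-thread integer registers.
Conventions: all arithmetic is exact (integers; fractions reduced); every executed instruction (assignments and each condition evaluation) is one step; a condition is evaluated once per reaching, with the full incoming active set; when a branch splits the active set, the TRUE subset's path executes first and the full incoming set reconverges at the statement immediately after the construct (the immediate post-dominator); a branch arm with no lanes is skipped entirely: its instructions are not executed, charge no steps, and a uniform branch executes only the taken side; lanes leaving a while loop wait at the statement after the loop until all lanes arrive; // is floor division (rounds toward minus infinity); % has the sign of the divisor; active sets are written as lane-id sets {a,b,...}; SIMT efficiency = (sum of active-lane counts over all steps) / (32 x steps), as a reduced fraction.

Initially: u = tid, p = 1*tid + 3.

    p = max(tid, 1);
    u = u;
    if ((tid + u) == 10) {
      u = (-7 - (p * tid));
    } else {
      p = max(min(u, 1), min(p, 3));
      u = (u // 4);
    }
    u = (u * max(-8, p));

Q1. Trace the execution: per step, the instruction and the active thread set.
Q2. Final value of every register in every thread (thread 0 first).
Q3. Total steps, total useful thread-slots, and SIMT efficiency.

step 0: p <- max(tid, 1)             {0,1,2,3,4,5,6,7,8,9,10,11,12,13,14,15,16,17,18,19,20,21,22,23,24,25,26,27,28,29,30,31}
step 1: u <- u                       {0,1,2,3,4,5,6,7,8,9,10,11,12,13,14,15,16,17,18,19,20,21,22,23,24,25,26,27,28,29,30,31}
step 2: eval ((tid + u) == 10)       {0,1,2,3,4,5,6,7,8,9,10,11,12,13,14,15,16,17,18,19,20,21,22,23,24,25,26,27,28,29,30,31}
step 3: u <- (-7 - (p * tid))        {5}
step 4: p <- max(min(u, 1), min(p, 3)) {0,1,2,3,4,6,7,8,9,10,11,12,13,14,15,16,17,18,19,20,21,22,23,24,25,26,27,28,29,30,31}
step 5: u <- (u // 4)                {0,1,2,3,4,6,7,8,9,10,11,12,13,14,15,16,17,18,19,20,21,22,23,24,25,26,27,28,29,30,31}
step 6: u <- (u * max(-8, p))        {0,1,2,3,4,5,6,7,8,9,10,11,12,13,14,15,16,17,18,19,20,21,22,23,24,25,26,27,28,29,30,31}

Answer: 7 steps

u: 0,0,0,0,3,-160,3,3,6,6,6,6,9,9,9,9,12,12,12,12,15,15,15,15,18,18,18,18,21,21,21,21
p: 1,1,2,3,3,5,3,3,3,3,3,3,3,3,3,3,3,3,3,3,3,3,3,3,3,3,3,3,3,3,3,3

steps = 7; useful = 191; efficiency = 191/224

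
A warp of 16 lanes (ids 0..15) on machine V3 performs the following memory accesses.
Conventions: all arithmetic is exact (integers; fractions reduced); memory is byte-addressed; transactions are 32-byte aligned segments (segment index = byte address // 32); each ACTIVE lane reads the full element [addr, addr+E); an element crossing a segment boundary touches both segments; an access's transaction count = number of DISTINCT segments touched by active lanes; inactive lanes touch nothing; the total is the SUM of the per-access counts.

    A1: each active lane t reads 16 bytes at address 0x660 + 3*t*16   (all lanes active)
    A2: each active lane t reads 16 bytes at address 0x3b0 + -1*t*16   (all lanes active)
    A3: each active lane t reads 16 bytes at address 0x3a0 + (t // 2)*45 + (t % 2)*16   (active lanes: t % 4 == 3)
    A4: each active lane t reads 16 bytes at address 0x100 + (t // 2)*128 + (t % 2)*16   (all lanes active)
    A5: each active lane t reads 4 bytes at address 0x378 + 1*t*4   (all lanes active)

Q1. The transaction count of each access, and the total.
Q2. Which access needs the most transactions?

A1: 16 transactions
A2: 8 transactions
A3: 7 transactions
A4: 8 transactions
A5: 3 transactions

Answer: 16,8,7,8,3; total 42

Answer: A1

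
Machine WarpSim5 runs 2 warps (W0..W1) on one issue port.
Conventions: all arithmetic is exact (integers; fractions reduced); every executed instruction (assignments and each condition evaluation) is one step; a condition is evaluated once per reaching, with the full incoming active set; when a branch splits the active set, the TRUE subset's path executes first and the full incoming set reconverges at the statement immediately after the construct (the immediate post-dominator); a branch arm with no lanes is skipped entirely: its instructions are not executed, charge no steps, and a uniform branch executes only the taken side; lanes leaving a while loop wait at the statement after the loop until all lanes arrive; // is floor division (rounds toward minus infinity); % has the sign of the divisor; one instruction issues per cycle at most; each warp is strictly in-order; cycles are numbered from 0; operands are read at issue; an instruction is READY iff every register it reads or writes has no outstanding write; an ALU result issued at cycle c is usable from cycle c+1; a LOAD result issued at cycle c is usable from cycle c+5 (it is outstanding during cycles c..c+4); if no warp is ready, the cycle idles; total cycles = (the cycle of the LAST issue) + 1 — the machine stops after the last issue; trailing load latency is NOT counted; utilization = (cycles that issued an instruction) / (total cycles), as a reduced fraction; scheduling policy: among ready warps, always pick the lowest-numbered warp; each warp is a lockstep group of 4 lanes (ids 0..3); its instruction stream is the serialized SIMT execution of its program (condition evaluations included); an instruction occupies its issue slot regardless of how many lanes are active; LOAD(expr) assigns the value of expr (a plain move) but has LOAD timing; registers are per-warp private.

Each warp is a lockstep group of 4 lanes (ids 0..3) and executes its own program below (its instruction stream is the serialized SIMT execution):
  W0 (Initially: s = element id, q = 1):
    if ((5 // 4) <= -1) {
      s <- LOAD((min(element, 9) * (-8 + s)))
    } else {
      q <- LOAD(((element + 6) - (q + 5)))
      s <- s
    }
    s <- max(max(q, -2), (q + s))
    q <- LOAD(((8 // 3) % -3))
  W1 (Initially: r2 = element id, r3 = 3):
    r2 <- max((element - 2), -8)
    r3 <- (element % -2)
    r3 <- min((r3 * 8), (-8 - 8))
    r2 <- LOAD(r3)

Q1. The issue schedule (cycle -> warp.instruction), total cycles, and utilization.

cycle 0: W0.I0
cycle 1: W0.I1
cycle 2: W0.I2
cycle 3: W1.I0
cycle 4: W1.I1
cycle 5: W1.I2
cycle 6: W0.I3
cycle 7: W0.I4
cycle 8: W1.I3

Answer: 9 cycles, utilization 1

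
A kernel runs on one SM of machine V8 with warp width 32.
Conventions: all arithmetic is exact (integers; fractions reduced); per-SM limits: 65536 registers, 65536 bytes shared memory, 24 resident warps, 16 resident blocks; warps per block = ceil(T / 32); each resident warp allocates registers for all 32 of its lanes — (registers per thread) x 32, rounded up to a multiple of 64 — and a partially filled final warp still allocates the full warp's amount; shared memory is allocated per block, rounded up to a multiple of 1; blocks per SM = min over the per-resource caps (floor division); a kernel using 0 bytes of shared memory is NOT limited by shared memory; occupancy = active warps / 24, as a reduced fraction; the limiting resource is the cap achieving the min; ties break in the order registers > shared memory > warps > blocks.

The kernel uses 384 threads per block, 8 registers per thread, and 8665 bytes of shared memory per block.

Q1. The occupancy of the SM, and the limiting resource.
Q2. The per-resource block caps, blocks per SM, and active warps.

Answer: occupancy 1, limited by warps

registers: 21 blocks
shared memory: 7 blocks
warps: 2 blocks
blocks: 16 blocks

Answer: 2 blocks, 24 active warps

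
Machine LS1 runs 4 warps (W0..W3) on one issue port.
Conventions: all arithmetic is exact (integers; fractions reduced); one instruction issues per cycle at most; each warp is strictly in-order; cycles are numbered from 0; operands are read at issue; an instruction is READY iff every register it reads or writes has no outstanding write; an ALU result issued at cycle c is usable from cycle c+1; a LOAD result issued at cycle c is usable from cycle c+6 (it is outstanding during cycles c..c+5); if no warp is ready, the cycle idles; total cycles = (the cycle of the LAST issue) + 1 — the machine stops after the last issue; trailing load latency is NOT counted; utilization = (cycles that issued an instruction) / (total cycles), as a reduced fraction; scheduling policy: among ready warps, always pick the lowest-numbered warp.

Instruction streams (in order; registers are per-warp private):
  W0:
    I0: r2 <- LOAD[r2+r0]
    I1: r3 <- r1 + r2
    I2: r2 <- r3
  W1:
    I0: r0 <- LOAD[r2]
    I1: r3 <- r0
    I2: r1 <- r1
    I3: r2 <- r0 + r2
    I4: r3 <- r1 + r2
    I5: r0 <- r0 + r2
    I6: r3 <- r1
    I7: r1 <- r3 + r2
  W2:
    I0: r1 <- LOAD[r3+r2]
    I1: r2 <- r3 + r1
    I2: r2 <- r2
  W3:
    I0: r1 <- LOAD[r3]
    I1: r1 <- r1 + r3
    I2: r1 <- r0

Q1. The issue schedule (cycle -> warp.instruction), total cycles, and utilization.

cycle 0: W0.I0
cycle 1: W1.I0
cycle 2: W2.I0
cycle 3: W3.I0
cycle 4: idle
cycle 5: idle
cycle 6: W0.I1
cycle 7: W0.I2
cycle 8: W1.I1
cycle 9: W1.I2
cycle 10: W1.I3
cycle 11: W1.I4
cycle 12: W1.I5
cycle 13: W1.I6
cycle 14: W1.I7
cycle 15: W2.I1
cycle 16: W2.I2
cycle 17: W3.I1
cycle 18: W3.I2

Answer: 19 cycles, utilization 17/19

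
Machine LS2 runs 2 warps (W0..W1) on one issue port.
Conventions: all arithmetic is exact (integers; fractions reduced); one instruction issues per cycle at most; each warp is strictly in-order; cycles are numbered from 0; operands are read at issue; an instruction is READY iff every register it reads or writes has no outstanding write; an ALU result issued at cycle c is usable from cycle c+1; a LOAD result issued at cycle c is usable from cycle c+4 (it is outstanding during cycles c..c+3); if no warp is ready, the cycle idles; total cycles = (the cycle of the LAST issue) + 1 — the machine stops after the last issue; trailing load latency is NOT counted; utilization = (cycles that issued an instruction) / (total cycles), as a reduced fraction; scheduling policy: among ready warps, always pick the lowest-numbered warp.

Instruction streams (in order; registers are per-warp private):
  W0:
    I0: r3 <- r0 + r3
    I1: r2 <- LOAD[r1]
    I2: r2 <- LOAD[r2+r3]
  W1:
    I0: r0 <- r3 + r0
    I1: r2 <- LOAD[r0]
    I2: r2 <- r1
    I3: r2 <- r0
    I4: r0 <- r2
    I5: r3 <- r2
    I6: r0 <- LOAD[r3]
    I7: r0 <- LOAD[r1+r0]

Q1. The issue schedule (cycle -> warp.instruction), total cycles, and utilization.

cycle 0: W0.I0
cycle 1: W0.I1
cycle 2: W1.I0
cycle 3: W1.I1
cycle 4: idle
cycle 5: W0.I2
cycle 6: idle
cycle 7: W1.I2
cycle 8: W1.I3
cycle 9: W1.I4
cycle 10: W1.I5
cycle 11: W1.I6
cycle 12: idle
cycle 13: idle
cycle 14: idle
cycle 15: W1.I7

Answer: 16 cycles, utilization 11/16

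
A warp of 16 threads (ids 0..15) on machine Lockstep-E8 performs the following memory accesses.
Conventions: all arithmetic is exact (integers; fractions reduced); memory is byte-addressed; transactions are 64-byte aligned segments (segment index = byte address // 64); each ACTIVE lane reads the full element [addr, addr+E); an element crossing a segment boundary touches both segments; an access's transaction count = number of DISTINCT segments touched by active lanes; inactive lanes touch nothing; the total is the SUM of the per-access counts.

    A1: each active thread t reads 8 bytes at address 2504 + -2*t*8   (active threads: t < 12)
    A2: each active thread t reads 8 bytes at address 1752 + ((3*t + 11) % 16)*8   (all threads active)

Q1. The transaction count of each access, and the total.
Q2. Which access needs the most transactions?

A1: 4 transactions
A2: 3 transactions

Answer: 4,3; total 7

Answer: A1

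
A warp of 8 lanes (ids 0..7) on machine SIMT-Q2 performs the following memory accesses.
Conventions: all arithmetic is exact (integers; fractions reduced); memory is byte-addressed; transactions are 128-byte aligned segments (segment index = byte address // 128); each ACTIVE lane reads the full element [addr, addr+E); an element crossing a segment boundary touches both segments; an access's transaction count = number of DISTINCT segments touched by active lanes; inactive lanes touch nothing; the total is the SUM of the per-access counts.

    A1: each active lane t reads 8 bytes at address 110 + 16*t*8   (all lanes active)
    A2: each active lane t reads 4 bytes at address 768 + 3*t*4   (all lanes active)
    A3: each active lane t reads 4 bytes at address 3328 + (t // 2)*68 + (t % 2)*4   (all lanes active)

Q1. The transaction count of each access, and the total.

A1: 8 transactions
A2: 1 transaction
A3: 2 transactions

Answer: 8,1,2; total 11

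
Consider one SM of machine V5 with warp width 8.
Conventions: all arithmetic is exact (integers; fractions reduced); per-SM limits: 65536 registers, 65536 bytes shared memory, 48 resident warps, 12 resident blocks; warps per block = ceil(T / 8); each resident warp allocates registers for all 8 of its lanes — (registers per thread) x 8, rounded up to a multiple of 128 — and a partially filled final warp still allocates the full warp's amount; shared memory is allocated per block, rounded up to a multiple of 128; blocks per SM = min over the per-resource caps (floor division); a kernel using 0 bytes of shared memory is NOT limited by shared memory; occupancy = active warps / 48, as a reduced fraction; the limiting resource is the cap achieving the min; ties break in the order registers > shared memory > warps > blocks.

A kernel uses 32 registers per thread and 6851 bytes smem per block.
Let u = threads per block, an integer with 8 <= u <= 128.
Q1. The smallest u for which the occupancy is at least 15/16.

Answer: u = 33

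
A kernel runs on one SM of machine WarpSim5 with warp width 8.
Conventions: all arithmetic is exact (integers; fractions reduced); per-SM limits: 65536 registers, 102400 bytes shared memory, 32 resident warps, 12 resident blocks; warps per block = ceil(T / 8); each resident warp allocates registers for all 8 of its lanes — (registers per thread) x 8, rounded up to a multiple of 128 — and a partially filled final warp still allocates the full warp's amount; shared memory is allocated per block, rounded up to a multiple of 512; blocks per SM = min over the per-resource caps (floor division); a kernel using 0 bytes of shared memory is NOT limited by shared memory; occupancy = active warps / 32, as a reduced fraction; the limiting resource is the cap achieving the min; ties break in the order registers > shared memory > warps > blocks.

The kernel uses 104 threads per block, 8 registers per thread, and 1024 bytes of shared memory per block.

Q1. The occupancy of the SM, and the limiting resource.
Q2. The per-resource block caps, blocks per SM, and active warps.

Answer: occupancy 13/16, limited by warps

registers: 39 blocks
shared memory: 100 blocks
warps: 2 blocks
blocks: 12 blocks

Answer: 2 blocks, 26 active warps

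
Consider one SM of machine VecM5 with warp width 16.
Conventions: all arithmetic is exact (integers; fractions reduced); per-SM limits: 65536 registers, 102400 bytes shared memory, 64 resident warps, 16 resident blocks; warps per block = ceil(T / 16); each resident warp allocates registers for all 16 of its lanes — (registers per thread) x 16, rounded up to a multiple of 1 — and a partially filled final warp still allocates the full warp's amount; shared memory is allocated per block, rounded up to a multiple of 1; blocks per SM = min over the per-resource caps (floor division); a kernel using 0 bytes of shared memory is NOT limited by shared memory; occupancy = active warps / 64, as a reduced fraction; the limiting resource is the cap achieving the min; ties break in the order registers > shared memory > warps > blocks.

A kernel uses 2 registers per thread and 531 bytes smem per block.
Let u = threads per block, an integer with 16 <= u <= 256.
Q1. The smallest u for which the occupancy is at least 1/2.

Answer: u = 17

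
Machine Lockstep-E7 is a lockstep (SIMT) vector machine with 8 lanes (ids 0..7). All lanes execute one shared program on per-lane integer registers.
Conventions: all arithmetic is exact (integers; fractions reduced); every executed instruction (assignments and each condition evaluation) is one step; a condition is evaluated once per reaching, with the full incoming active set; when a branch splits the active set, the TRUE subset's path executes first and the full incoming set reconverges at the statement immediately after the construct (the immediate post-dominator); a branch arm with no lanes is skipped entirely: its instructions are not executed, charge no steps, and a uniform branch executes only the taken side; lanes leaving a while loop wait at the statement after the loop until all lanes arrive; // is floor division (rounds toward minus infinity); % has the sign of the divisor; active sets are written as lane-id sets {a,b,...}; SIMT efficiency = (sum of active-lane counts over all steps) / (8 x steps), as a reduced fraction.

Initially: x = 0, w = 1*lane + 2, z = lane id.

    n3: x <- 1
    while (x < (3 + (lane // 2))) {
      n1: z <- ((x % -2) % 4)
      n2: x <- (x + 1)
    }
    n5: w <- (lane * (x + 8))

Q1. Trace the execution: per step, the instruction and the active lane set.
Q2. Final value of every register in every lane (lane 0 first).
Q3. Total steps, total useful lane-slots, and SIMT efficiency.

step 0: x <- 1                       {0,1,2,3,4,5,6,7}
step 1: eval (x < (3 + (lane // 2))) {0,1,2,3,4,5,6,7}
step 2: z <- ((x % -2) % 4)          {0,1,2,3,4,5,6,7}
step 3: x <- (x + 1)                 {0,1,2,3,4,5,6,7}
step 4: eval (x < (3 + (lane // 2))) {0,1,2,3,4,5,6,7}
step 5: z <- ((x % -2) % 4)          {0,1,2,3,4,5,6,7}
step 6: x <- (x + 1)                 {0,1,2,3,4,5,6,7}
step 7: eval (x < (3 + (lane // 2))) {0,1,2,3,4,5,6,7}
step 8: z <- ((x % -2) % 4)          {2,3,4,5,6,7}
step 9: x <- (x + 1)                 {2,3,4,5,6,7}
step 10: eval (x < (3 + (lane // 2))) {2,3,4,5,6,7}
step 11: z <- ((x % -2) % 4)          {4,5,6,7}
step 12: x <- (x + 1)                 {4,5,6,7}
step 13: eval (x < (3 + (lane // 2))) {4,5,6,7}
step 14: z <- ((x % -2) % 4)          {6,7}
step 15: x <- (x + 1)                 {6,7}
step 16: eval (x < (3 + (lane // 2))) {6,7}
step 17: w <- (lane * (x + 8))        {0,1,2,3,4,5,6,7}

Answer: 18 steps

x: 3,3,4,4,5,5,6,6
w: 0,11,24,36,52,65,84,98
z: 0,0,3,3,0,0,3,3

steps = 18; useful = 108; efficiency = 108/144 = 3/4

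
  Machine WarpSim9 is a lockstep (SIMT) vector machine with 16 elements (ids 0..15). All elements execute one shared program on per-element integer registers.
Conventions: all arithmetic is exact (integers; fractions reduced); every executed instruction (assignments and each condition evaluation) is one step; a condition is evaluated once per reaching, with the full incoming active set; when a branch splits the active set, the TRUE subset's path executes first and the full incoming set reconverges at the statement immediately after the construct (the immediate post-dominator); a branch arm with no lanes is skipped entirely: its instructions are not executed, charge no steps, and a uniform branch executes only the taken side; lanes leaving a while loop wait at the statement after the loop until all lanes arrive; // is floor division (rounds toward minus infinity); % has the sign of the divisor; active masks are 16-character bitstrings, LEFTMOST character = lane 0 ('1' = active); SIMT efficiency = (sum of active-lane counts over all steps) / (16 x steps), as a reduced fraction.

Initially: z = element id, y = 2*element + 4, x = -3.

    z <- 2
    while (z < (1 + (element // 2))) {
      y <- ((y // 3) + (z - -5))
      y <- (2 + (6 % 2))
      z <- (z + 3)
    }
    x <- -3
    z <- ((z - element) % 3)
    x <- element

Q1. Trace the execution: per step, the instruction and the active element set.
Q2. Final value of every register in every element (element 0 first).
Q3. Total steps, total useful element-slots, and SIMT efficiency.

step 0: z <- 2                       1111111111111111
step 1: eval (z < (1 + (element // 2))) 1111111111111111
step 2: y <- ((y // 3) + (z - -5))   0000111111111111
step 3: y <- (2 + (6 % 2))           0000111111111111
step 4: z <- (z + 3)                 0000111111111111
step 5: eval (z < (1 + (element // 2))) 0000111111111111
step 6: y <- ((y // 3) + (z - -5))   0000000000111111
step 7: y <- (2 + (6 % 2))           0000000000111111
step 8: z <- (z + 3)                 0000000000111111
step 9: eval (z < (1 + (element // 2))) 0000000000111111
step 10: x <- -3                      1111111111111111
step 11: z <- ((z - element) % 3)     1111111111111111
step 12: x <- element                 1111111111111111

Answer: 13 steps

z: 2,1,0,2,1,0,2,1,0,2,1,0,2,1,0,2
y: 4,6,8,10,2,2,2,2,2,2,2,2,2,2,2,2
x: 0,1,2,3,4,5,6,7,8,9,10,11,12,13,14,15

steps = 13; useful = 152; efficiency = 152/208 = 19/26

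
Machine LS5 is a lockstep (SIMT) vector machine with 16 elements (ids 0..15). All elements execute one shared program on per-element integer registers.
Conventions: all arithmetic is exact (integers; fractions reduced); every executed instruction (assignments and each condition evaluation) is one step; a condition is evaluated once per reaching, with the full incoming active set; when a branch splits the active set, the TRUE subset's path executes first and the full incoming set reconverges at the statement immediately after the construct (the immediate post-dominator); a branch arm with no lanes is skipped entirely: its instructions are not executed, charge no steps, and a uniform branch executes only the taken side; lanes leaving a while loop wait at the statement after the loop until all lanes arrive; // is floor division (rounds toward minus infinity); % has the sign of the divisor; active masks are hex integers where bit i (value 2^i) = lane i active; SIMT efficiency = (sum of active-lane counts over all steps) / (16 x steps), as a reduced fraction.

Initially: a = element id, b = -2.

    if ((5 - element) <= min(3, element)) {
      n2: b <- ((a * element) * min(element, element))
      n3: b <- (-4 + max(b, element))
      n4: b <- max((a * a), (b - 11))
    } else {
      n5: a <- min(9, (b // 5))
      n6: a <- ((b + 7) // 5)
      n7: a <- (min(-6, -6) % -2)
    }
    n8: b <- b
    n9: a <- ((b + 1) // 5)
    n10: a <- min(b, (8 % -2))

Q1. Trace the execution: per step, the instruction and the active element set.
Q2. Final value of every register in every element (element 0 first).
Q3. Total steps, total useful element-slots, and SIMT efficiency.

step 0: eval ((5 - element) <= min(3, element)) 0xffff
step 1: b <- ((a * element) * min(element, element)) 0xfff8
step 2: b <- (-4 + max(b, element))  0xfff8
step 3: b <- max((a * a), (b - 11))  0xfff8
step 4: a <- min(9, (b // 5))        0x0007
step 5: a <- ((b + 7) // 5)          0x0007
step 6: a <- (min(-6, -6) % -2)      0x0007
step 7: b <- b                       0xffff
step 8: a <- ((b + 1) // 5)          0xffff
step 9: a <- min(b, (8 % -2))        0xffff

Answer: 10 steps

a: -2,-2,-2,0,0,0,0,0,0,0,0,0,0,0,0,0
b: -2,-2,-2,12,49,110,201,328,497,714,985,1316,1713,2182,2729,3360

steps = 10; useful = 112; efficiency = 112/160 = 7/10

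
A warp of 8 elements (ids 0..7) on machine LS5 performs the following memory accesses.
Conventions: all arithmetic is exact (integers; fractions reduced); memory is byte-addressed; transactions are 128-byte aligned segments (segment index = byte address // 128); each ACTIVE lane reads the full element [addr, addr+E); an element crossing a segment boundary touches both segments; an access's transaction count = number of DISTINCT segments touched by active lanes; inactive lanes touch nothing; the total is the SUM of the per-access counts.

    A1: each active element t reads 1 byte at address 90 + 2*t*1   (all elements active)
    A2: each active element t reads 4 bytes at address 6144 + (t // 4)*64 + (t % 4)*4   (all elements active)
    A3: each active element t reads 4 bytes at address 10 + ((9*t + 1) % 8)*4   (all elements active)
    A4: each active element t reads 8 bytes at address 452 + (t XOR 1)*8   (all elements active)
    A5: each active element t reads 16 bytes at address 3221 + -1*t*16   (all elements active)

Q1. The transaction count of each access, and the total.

A1: 1 transaction
A2: 1 transaction
A3: 1 transaction
A4: 2 transactions
A5: 2 transactions

Answer: 1,1,1,2,2; total 7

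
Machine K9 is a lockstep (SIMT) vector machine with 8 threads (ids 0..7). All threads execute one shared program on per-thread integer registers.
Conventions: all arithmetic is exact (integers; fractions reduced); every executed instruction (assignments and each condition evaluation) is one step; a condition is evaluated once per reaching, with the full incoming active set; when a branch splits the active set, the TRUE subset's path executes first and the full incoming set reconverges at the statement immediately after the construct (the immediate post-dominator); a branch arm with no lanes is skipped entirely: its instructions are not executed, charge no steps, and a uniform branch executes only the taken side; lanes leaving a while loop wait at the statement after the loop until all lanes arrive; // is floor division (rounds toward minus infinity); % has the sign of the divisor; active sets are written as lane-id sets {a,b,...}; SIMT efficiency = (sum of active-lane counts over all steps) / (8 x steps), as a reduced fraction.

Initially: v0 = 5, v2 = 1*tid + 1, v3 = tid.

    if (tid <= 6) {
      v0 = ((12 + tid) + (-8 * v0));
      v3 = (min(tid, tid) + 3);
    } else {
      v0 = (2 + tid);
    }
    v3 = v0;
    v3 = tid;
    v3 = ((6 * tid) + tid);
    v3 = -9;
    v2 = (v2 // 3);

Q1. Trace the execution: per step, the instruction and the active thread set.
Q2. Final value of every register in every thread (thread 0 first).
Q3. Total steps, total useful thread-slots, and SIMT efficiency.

step 0: eval (tid <= 6)              {0,1,2,3,4,5,6,7}
step 1: v0 <- ((12 + tid) + (-8 * v0)) {0,1,2,3,4,5,6}
step 2: v3 <- (min(tid, tid) + 3)    {0,1,2,3,4,5,6}
step 3: v0 <- (2 + tid)              {7}
step 4: v3 <- v0                     {0,1,2,3,4,5,6,7}
step 5: v3 <- tid                    {0,1,2,3,4,5,6,7}
step 6: v3 <- ((6 * tid) + tid)      {0,1,2,3,4,5,6,7}
step 7: v3 <- -9                     {0,1,2,3,4,5,6,7}
step 8: v2 <- (v2 // 3)              {0,1,2,3,4,5,6,7}

Answer: 9 steps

v0: -28,-27,-26,-25,-24,-23,-22,9
v2: 0,0,1,1,1,2,2,2
v3: -9,-9,-9,-9,-9,-9,-9,-9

steps = 9; useful = 63; efficiency = 63/72 = 7/8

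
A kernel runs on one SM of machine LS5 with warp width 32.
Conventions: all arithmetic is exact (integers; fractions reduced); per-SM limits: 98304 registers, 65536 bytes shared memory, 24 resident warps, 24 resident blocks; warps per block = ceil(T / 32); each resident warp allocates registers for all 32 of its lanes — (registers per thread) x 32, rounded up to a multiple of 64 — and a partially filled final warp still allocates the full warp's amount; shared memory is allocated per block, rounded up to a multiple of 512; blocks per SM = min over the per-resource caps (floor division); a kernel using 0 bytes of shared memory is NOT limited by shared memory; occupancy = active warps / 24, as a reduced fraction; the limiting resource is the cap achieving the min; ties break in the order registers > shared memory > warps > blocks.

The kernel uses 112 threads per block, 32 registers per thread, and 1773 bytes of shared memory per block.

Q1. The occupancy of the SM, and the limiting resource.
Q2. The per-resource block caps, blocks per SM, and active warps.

Answer: occupancy 1, limited by warps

registers: 24 blocks
shared memory: 32 blocks
warps: 6 blocks
blocks: 24 blocks

Answer: 6 blocks, 24 active warps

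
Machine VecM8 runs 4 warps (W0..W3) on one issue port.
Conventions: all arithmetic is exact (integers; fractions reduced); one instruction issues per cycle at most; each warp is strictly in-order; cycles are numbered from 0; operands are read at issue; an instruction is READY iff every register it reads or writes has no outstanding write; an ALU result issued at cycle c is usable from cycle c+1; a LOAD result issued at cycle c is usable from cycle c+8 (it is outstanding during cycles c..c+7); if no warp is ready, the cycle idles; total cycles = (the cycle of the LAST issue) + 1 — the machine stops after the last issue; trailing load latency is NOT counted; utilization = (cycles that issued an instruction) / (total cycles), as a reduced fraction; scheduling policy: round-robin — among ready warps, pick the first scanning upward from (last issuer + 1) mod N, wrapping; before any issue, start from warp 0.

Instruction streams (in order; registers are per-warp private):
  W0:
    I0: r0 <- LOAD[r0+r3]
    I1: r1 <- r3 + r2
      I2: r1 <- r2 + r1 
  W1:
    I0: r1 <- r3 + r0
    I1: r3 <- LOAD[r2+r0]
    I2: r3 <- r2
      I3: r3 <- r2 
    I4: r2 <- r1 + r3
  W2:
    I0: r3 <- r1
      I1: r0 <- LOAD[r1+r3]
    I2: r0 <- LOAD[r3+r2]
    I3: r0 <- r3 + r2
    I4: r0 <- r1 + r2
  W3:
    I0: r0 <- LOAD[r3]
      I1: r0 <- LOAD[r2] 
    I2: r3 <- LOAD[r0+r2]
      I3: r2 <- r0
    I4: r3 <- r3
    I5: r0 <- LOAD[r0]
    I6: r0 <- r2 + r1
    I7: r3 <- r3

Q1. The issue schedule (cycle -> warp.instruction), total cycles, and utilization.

cycle 0: W0.I0
cycle 1: W1.I0
cycle 2: W2.I0
cycle 3: W3.I0
cycle 4: W0.I1
cycle 5: W1.I1
cycle 6: W2.I1
cycle 7: W0.I2
cycle 8: idle
cycle 9: idle
cycle 10: idle
cycle 11: W3.I1
cycle 12: idle
cycle 13: W1.I2
cycle 14: W2.I2
cycle 15: W1.I3
cycle 16: W1.I4
cycle 17: idle
cycle 18: idle
cycle 19: W3.I2
cycle 20: W3.I3
cycle 21: idle
cycle 22: W2.I3
cycle 23: W2.I4
cycle 24: idle
cycle 25: idle
cycle 26: idle
cycle 27: W3.I4
cycle 28: W3.I5
cycle 29: idle
cycle 30: idle
cycle 31: idle
cycle 32: idle
cycle 33: idle
cycle 34: idle
cycle 35: idle
cycle 36: W3.I6
cycle 37: W3.I7

Answer: 38 cycles, utilization 21/38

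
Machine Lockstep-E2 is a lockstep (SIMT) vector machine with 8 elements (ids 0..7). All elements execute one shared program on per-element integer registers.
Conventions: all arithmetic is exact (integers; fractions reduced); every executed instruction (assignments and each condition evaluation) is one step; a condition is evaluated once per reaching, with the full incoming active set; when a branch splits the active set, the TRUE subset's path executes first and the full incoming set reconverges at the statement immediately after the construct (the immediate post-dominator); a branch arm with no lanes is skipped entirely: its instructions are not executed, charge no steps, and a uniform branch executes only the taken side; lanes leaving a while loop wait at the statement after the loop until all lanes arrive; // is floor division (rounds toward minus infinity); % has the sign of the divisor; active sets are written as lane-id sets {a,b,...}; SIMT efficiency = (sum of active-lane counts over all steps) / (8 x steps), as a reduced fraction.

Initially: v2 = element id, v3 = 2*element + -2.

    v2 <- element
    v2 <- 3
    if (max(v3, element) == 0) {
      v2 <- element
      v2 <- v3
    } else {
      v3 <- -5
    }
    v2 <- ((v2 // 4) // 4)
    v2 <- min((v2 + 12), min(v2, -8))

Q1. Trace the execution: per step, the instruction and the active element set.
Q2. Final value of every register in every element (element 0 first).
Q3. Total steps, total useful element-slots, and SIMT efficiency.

step 0: v2 <- element                {0,1,2,3,4,5,6,7}
step 1: v2 <- 3                      {0,1,2,3,4,5,6,7}
step 2: eval (max(v3, element) == 0) {0,1,2,3,4,5,6,7}
step 3: v2 <- element                {0}
step 4: v2 <- v3                     {0}
step 5: v3 <- -5                     {1,2,3,4,5,6,7}
step 6: v2 <- ((v2 // 4) // 4)       {0,1,2,3,4,5,6,7}
step 7: v2 <- min((v2 + 12), min(v2, -8)) {0,1,2,3,4,5,6,7}

Answer: 8 steps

v2: -8,-8,-8,-8,-8,-8,-8,-8
v3: -2,-5,-5,-5,-5,-5,-5,-5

steps = 8; useful = 49; efficiency = 49/64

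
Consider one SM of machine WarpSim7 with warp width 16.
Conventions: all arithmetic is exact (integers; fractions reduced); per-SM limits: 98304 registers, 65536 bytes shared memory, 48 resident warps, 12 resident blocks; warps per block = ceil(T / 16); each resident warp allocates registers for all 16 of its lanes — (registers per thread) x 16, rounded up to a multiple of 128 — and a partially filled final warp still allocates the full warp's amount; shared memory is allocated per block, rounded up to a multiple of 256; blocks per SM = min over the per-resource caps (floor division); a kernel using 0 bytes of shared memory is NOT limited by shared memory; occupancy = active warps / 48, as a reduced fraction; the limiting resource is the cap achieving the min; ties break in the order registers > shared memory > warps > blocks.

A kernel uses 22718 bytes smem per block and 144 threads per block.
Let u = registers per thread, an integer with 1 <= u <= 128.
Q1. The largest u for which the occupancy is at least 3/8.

Answer: u = 128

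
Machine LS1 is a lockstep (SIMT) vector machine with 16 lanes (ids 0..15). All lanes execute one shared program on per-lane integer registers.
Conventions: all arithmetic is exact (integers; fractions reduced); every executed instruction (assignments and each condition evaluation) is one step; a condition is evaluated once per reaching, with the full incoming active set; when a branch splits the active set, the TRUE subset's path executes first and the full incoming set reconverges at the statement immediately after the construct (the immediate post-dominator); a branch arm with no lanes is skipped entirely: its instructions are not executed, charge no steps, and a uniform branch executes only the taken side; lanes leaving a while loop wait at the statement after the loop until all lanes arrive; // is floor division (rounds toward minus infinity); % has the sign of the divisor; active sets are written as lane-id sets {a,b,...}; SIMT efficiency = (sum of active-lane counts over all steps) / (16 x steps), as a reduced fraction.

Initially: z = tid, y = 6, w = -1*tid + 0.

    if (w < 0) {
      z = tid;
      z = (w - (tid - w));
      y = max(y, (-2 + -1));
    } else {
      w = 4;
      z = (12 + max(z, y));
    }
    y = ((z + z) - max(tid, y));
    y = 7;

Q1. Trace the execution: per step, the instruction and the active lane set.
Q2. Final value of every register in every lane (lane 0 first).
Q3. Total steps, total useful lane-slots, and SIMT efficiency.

step 0: eval (w < 0)                 {0,1,2,3,4,5,6,7,8,9,10,11,12,13,14,15}
step 1: z <- tid                     {1,2,3,4,5,6,7,8,9,10,11,12,13,14,15}
step 2: z <- (w - (tid - w))         {1,2,3,4,5,6,7,8,9,10,11,12,13,14,15}
step 3: y <- max(y, (-2 + -1))       {1,2,3,4,5,6,7,8,9,10,11,12,13,14,15}
step 4: w <- 4                       {0}
step 5: z <- (12 + max(z, y))        {0}
step 6: y <- ((z + z) - max(tid, y)) {0,1,2,3,4,5,6,7,8,9,10,11,12,13,14,15}
step 7: y <- 7                       {0,1,2,3,4,5,6,7,8,9,10,11,12,13,14,15}

Answer: 8 steps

z: 18,-3,-6,-9,-12,-15,-18,-21,-24,-27,-30,-33,-36,-39,-42,-45
y: 7,7,7,7,7,7,7,7,7,7,7,7,7,7,7,7
w: 4,-1,-2,-3,-4,-5,-6,-7,-8,-9,-10,-11,-12,-13,-14,-15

steps = 8; useful = 95; efficiency = 95/128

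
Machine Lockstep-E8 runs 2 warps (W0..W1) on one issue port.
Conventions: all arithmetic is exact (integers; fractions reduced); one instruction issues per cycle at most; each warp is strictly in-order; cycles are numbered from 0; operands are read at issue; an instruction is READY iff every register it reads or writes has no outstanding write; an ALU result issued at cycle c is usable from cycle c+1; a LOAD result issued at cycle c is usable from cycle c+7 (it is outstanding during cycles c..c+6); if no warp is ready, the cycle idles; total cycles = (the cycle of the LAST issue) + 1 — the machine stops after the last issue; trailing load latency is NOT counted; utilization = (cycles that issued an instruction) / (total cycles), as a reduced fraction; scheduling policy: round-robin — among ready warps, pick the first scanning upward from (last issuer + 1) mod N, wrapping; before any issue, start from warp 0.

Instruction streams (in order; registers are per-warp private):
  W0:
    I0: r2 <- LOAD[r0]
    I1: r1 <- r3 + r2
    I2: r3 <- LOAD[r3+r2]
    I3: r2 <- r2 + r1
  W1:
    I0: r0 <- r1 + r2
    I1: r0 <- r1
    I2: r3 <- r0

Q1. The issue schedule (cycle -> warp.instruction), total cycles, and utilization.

cycle 0: W0.I0
cycle 1: W1.I0
cycle 2: W1.I1
cycle 3: W1.I2
cycle 4: idle
cycle 5: idle
cycle 6: idle
cycle 7: W0.I1
cycle 8: W0.I2
cycle 9: W0.I3

Answer: 10 cycles, utilization 7/10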